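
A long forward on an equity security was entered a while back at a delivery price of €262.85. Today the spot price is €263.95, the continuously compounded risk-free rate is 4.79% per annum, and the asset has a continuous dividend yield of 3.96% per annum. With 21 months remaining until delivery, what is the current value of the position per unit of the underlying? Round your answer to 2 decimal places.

€4.56

Current fair forward for the remaining 21 months: F = S·e^((r − q)·T), (r − q) = 0.0479 − 0.0396 = 0.0083
F = 263.95 · e^(0.0083 × 21/12) = 263.95 × 1.014631 = 267.8119
Value of long forward = (F − K)·e^(−rT) = (267.8119 − 262.85) · e^(−0.0479·21/12)
= 4.9619 × 0.919592 = 4.56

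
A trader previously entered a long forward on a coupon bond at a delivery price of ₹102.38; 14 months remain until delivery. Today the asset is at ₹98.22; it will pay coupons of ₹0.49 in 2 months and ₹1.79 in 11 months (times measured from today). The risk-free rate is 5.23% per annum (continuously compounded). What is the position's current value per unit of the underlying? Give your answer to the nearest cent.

PV(remaining coupons) I = 0.49·e^(−0.0523·2/12) + 1.79·e^(−0.0523·11/12) = 2.1920
Current forward F = (S − I)·e^(rT) = (98.22 − 2.1920)·e^(0.0523·14/12) = 96.0280 × 1.062917 = 102.0698
Value (long) = (F − K)·e^(−rT) = (102.0698 − 102.38) × 0.940808 = -0.2918
Value = -₹0.29

-₹0.29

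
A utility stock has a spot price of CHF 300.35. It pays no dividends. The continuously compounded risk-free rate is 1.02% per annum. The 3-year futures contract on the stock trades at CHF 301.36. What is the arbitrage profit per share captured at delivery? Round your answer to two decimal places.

Fair futures: F* = S·e^(carry·T), with carry = r = 0.0102
F* = 300.35 · e^(0.0102 × 3) = 300.35 · e^0.030600 = 300.35 × 1.031073 = CHF 309.6828
Market CHF 301.36 < fair CHF 309.6828: forward underpriced → reverse cash-and-carry (short spot, go long the forward).
At maturity, profit = |F_mkt − F*| = |301.36 − 309.6828| = CHF 8.32 per share

CHF 8.32 per share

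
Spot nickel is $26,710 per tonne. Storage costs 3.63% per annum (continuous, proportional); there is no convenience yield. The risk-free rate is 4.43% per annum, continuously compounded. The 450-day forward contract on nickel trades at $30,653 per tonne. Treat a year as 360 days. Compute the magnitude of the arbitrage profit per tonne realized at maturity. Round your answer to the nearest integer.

$1112 per tonne

Fair forward: F* = S·e^(carry·T), with carry = (r + u) = 0.0443 + 0.0363 = 0.0806
F* = 26710 · e^(0.0806 × 450/360) = 26710 · e^0.100750 = 26710 × 1.106000 = $29541.2600
Market $30653 > fair $29541.2600: forward overpriced → cash-and-carry (buy spot, short the forward).
At maturity, profit = |F_mkt − F*| = |30653 − 29541.2600| = $1112 per tonne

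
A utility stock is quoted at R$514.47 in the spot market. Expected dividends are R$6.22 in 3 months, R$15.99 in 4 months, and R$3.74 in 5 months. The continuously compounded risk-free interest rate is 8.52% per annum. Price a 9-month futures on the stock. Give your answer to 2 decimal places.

PV(dividends) I = 6.22·e^(−0.0852·3/12) + 15.99·e^(−0.0852·4/12) + 3.74·e^(−0.0852·5/12)
I = 6.0889 + 15.5423 + 3.6096 = 25.2408
F = (S − I)·e^(rT) = (514.47 − 25.2408) · e^(0.0852·9/12)
= 489.2292 · e^0.063900 = 489.2292 × 1.065986 = R$521.51

R$521.51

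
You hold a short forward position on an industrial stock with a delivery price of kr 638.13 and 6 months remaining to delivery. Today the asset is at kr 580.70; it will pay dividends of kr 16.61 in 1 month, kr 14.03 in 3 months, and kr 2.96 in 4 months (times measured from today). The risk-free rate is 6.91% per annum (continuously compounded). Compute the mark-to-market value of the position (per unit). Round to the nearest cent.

PV(remaining dividends) I = 16.61·e^(−0.0691·1/12) + 14.03·e^(−0.0691·3/12) + 2.96·e^(−0.0691·4/12) = 33.1969
Current forward F = (S − I)·e^(rT) = (580.70 − 33.1969)·e^(0.0691·6/12) = 547.5031 × 1.035154 = 566.7500
Value (long) = (F − K)·e^(−rT) = (566.7500 − 638.13) × 0.966040 = -68.9559
Short position value = −(long value) = kr 68.96

kr 68.96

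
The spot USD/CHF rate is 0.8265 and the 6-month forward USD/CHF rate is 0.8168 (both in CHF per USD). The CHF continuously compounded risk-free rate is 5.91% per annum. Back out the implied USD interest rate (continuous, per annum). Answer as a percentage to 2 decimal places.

8.27%

F = S·e^((r_CHF − r_USD)T) ⇒ r_USD = r_CHF − ln(F/S)/T
ln(0.8168/0.8265) = -0.011806; /(6/12) = -0.023612
r_USD = 0.0591 + 0.023612 = 0.082712
r_USD = 8.27%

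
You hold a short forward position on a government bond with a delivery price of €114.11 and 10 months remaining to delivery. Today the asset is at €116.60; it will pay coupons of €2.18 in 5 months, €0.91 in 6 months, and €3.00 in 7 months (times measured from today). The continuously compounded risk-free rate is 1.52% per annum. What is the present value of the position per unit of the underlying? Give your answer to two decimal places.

€2.12

PV(remaining coupons) I = 2.18·e^(−0.0152·5/12) + 0.91·e^(−0.0152·6/12) + 3.00·e^(−0.0152·7/12) = 6.0429
Current forward F = (S − I)·e^(rT) = (116.60 − 6.0429)·e^(0.0152·10/12) = 110.5571 × 1.012747 = 111.9664
Value (long) = (F − K)·e^(−rT) = (111.9664 − 114.11) × 0.987413 = -2.1166
Short position value = −(long value) = €2.12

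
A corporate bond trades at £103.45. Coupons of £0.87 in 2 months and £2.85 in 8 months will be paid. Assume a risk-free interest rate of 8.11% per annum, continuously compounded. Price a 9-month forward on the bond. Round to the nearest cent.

£106.16

PV(coupons) I = 0.87·e^(−0.0811·2/12) + 2.85·e^(−0.0811·8/12)
I = 0.8583 + 2.7000 = 3.5583
F = (S − I)·e^(rT) = (103.45 − 3.5583) · e^(0.0811·9/12)
= 99.8917 · e^0.060825 = 99.8917 × 1.062713 = £106.16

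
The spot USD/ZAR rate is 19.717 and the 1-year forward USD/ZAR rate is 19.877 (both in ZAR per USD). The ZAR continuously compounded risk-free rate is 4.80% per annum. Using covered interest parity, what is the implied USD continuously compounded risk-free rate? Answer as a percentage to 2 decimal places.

F = S·e^((r_ZAR − r_USD)T) ⇒ r_USD = r_ZAR − ln(F/S)/T
ln(19.877/19.717) = 0.008082; /(1) = 0.008082
r_USD = 0.0480 − 0.008082 = 0.039918
r_USD = 3.99%

3.99%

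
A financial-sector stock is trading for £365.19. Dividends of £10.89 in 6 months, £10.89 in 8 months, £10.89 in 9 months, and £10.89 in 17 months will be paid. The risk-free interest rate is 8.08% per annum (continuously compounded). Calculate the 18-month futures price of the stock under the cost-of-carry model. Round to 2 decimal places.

£366.26

PV(dividends) I = 10.89·e^(−0.0808·6/12) + 10.89·e^(−0.0808·8/12) + 10.89·e^(−0.0808·9/12) + 10.89·e^(−0.0808·17/12)
I = 10.4588 + 10.3189 + 10.2497 + 9.7122 = 40.7396
F = (S − I)·e^(rT) = (365.19 − 40.7396) · e^(0.0808·18/12)
= 324.4504 · e^0.121200 = 324.4504 × 1.128851 = £366.26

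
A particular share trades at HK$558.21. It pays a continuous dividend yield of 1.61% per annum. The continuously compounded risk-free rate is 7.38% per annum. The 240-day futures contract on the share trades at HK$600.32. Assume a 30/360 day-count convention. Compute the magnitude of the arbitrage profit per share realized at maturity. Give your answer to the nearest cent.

HK$20.22 per share

Fair futures: F* = S·e^(carry·T), with carry = (r − q) = 0.0738 − 0.0161 = 0.0577
F* = 558.21 · e^(0.0577 × 240/360) = 558.21 · e^0.038467 = 558.21 × 1.039216 = HK$580.1008
Market HK$600.32 > fair HK$580.1008: forward overpriced → cash-and-carry (buy spot, short the forward).
At maturity, profit = |F_mkt − F*| = |600.32 − 580.1008| = HK$20.22 per share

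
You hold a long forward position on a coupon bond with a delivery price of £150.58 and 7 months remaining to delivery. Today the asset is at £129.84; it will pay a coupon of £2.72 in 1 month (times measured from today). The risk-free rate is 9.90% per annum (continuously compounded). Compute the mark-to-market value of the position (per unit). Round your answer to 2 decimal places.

PV(remaining coupons) I = 2.72·e^(−0.0990·1/12) = 2.6977
Current forward F = (S − I)·e^(rT) = (129.84 − 2.6977)·e^(0.0990·7/12) = 127.1423 × 1.059450 = 134.7009
Value (long) = (F − K)·e^(−rT) = (134.7009 − 150.58) × 0.943886 = -14.9881
Value = -£14.99

-£14.99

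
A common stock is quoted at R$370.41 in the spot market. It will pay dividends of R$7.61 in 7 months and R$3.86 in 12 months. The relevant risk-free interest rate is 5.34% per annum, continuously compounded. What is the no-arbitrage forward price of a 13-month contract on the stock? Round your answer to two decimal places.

PV(dividends) I = 7.61·e^(−0.0534·7/12) + 3.86·e^(−0.0534·12/12)
I = 7.3766 + 3.6593 = 11.0359
F = (S − I)·e^(rT) = (370.41 − 11.0359) · e^(0.0534·13/12)
= 359.3741 · e^0.057850 = 359.3741 × 1.059556 = R$380.78

R$380.78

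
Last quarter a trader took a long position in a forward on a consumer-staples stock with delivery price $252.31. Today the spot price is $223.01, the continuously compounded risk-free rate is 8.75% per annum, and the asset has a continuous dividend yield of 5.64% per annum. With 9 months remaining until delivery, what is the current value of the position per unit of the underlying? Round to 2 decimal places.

Current fair forward for the remaining 9 months: F = S·e^((r − q)·T), (r − q) = 0.0875 − 0.0564 = 0.0311
F = 223.01 · e^(0.0311 × 9/12) = 223.01 × 1.023599 = 228.2728
Value of long forward = (F − K)·e^(−rT) = (228.2728 − 252.31) · e^(−0.0875·9/12)
= -24.0372 × 0.936482 = -22.51

-$22.51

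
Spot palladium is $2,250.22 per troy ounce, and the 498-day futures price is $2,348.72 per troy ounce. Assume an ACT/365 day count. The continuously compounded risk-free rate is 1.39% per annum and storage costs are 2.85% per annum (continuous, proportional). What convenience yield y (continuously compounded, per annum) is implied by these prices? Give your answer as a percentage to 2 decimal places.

F = S·e^((r+u−y)T) ⇒ (r+u−y) = ln(F/S)/T
ln(2348.72/2250.22) = 0.042843; /T ⇒ 0.031401
y = r + u − ln(F/S)/T = 0.0139 + 0.0285 − 0.031401 = 0.010999
y = 1.10%

1.10%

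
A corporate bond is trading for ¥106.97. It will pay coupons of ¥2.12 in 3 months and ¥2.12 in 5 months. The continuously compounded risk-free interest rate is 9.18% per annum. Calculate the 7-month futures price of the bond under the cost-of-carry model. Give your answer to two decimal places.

¥108.52

PV(coupons) I = 2.12·e^(−0.0918·3/12) + 2.12·e^(−0.0918·5/12)
I = 2.0719 + 2.0404 = 4.1123
F = (S − I)·e^(rT) = (106.97 − 4.1123) · e^(0.0918·7/12)
= 102.8577 · e^0.053550 = 102.8577 × 1.055010 = ¥108.52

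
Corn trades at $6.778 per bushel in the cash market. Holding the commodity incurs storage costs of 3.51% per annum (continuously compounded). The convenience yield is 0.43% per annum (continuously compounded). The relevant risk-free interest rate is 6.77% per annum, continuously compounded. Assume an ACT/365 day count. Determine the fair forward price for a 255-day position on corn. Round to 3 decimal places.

$7.261 per bushel

Net carry = r + u − y = 0.0677 + 0.0351 − 0.0043 = 0.0985
F = S·e^((r+u−y)T) = 6.778 · e^(0.0985 × 255/365) = 6.778 · e^0.068815
= 6.778 × 1.071238 = $7.261 per bushel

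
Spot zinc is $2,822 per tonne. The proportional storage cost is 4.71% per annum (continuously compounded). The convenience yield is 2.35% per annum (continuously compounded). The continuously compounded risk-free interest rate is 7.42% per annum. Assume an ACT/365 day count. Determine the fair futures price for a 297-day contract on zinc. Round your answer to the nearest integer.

Net carry = r + u − y = 0.0742 + 0.0471 − 0.0235 = 0.0978
F = S·e^((r+u−y)T) = 2822 · e^(0.0978 × 297/365) = 2822 · e^0.079580
= 2822 × 1.082832 = $3,056 per tonne

$3,056 per tonne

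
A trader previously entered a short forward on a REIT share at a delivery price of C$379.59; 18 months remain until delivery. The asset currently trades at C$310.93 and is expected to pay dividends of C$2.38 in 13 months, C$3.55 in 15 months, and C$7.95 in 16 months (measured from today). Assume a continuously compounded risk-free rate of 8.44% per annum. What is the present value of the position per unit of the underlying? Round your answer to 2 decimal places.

PV(remaining dividends) I = 2.38·e^(−0.0844·13/12) + 3.55·e^(−0.0844·15/12) + 7.95·e^(−0.0844·16/12) = 12.4705
Current forward F = (S − I)·e^(rT) = (310.93 − 12.4705)·e^(0.0844·18/12) = 298.4595 × 1.134963 = 338.7405
Value (long) = (F − K)·e^(−rT) = (338.7405 − 379.59) × 0.881086 = -35.9919
Short position value = −(long value) = C$35.99

C$35.99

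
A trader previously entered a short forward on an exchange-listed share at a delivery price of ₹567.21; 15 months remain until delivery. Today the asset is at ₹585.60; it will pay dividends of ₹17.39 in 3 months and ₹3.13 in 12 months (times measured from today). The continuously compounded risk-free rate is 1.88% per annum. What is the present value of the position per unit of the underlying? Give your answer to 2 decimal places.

-₹11.18

PV(remaining dividends) I = 17.39·e^(−0.0188·3/12) + 3.13·e^(−0.0188·12/12) = 20.3802
Current forward F = (S − I)·e^(rT) = (585.60 − 20.3802)·e^(0.0188·15/12) = 565.2198 × 1.023778 = 578.6596
Value (long) = (F − K)·e^(−rT) = (578.6596 − 567.21) × 0.976774 = 11.1837
Short position value = −(long value) = -₹11.18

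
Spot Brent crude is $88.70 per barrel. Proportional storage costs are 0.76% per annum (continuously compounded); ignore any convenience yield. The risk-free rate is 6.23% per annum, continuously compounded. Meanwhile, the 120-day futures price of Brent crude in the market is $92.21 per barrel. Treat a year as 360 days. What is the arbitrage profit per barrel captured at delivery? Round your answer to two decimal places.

$1.42 per barrel

Fair futures: F* = S·e^(carry·T), with carry = (r + u) = 0.0623 + 0.0076 = 0.0699
F* = 88.70 · e^(0.0699 × 120/360) = 88.70 · e^0.023300 = 88.70 × 1.023574 = $90.7910
Market $92.21 > fair $90.7910: forward overpriced → cash-and-carry (buy spot, short the forward).
At maturity, profit = |F_mkt − F*| = |92.21 − 90.7910| = $1.42 per barrel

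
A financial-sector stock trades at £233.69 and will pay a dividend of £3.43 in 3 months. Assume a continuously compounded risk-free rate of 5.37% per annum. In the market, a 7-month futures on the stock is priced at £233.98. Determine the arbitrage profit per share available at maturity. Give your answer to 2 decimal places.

£3.65 per share

PV(dividends) I = 3.43·e^(−0.0537·3/12) = 3.3843
Fair futures F* = (S − I)·e^(rT) = (233.69 − 3.3843)·e^0.031325 = 230.3057 × 1.031821 = 237.6343
Market £233.98 < fair 237.6343: forward underpriced → reverse cash-and-carry (short the stock, invest proceeds at r, pay the dividends, go long the forward).
Profit at T = |F_mkt − F*| = |233.98 − 237.6343| = £3.65 per share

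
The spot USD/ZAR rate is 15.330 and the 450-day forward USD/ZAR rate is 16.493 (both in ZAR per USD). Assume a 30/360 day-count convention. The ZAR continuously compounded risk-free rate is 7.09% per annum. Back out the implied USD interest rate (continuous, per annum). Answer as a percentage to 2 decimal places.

F = S·e^((r_ZAR − r_USD)T) ⇒ r_USD = r_ZAR − ln(F/S)/T
ln(16.493/15.330) = 0.073124; /(450/360) = 0.058499
r_USD = 0.0709 − 0.058499 = 0.012401
r_USD = 1.24%

1.24%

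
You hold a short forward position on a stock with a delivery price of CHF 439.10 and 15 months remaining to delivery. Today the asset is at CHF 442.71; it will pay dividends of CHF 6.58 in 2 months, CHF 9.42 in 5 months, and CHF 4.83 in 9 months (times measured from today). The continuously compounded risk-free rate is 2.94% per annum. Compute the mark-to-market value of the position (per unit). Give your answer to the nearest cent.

CHF 1.12

PV(remaining dividends) I = 6.58·e^(−0.0294·2/12) + 9.42·e^(−0.0294·5/12) + 4.83·e^(−0.0294·9/12) = 20.5778
Current forward F = (S − I)·e^(rT) = (442.71 − 20.5778)·e^(0.0294·15/12) = 422.1322 × 1.037434 = 437.9343
Value (long) = (F − K)·e^(−rT) = (437.9343 − 439.10) × 0.963917 = -1.1236
Short position value = −(long value) = CHF 1.12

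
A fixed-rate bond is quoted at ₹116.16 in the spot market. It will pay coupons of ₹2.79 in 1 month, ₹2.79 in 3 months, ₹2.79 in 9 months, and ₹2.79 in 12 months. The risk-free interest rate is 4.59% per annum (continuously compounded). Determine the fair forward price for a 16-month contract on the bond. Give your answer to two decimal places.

PV(coupons) I = 2.79·e^(−0.0459·1/12) + 2.79·e^(−0.0459·3/12) + 2.79·e^(−0.0459·9/12) + 2.79·e^(−0.0459·12/12)
I = 2.7793 + 2.7582 + 2.6956 + 2.6648 = 10.8979
F = (S − I)·e^(rT) = (116.16 − 10.8979) · e^(0.0459·16/12)
= 105.2621 · e^0.061200 = 105.2621 × 1.063112 = ₹111.91

₹111.91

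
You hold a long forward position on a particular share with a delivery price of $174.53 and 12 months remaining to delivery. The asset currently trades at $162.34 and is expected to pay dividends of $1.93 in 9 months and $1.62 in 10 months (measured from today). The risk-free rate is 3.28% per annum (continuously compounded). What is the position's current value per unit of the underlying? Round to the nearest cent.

PV(remaining dividends) I = 1.93·e^(−0.0328·9/12) + 1.62·e^(−0.0328·10/12) = 3.4594
Current forward F = (S − I)·e^(rT) = (162.34 − 3.4594)·e^(0.0328·12/12) = 158.8806 × 1.033344 = 164.1783
Value (long) = (F − K)·e^(−rT) = (164.1783 − 174.53) × 0.967732 = -10.0177
Value = -$10.02

-$10.02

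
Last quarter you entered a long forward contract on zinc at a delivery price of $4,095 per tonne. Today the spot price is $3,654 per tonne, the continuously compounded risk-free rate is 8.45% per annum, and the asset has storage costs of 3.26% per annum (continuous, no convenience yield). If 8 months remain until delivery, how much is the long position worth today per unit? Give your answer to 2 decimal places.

Current fair forward for the remaining 8 months: F = S·e^((r + u)·T), (r + u) = 0.0845 + 0.0326 = 0.1171
F = 3654 · e^(0.1171 × 8/12) = 3654 × 1.08119474 = 3950.6856
Value of long forward = (F − K)·e^(−rT) = (3950.6856 − 4095) · e^(−0.0845·8/12)
= -144.3144 × 0.94522401 = -136.41

-$136.41 per tonne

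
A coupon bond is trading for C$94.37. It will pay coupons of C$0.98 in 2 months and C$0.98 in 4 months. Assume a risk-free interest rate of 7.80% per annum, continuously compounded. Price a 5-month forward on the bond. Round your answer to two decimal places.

C$95.50

PV(coupons) I = 0.98·e^(−0.0780·2/12) + 0.98·e^(−0.0780·4/12)
I = 0.9673 + 0.9548 = 1.9221
F = (S − I)·e^(rT) = (94.37 − 1.9221) · e^(0.0780·5/12)
= 92.4479 · e^0.032500 = 92.4479 × 1.033034 = C$95.50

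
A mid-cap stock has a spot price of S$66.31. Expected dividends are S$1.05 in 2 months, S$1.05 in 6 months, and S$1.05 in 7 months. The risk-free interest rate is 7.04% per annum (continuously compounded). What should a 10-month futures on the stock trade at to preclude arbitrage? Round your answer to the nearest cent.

PV(dividends) I = 1.05·e^(−0.0704·2/12) + 1.05·e^(−0.0704·6/12) + 1.05·e^(−0.0704·7/12)
I = 1.0378 + 1.0137 + 1.0078 = 3.0593
F = (S − I)·e^(rT) = (66.31 − 3.0593) · e^(0.0704·10/12)
= 63.2507 · e^0.058667 = 63.2507 × 1.060422 = S$67.07

S$67.07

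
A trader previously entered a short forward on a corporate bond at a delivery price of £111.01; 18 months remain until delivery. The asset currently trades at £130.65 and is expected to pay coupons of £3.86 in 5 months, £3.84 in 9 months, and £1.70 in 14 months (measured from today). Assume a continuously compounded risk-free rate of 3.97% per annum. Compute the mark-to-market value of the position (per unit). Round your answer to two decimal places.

PV(remaining coupons) I = 3.86·e^(−0.0397·5/12) + 3.84·e^(−0.0397·9/12) + 1.70·e^(−0.0397·14/12) = 9.1471
Current forward F = (S − I)·e^(rT) = (130.65 − 9.1471)·e^(0.0397·18/12) = 121.5029 × 1.061359 = 128.9582
Value (long) = (F − K)·e^(−rT) = (128.9582 − 111.01) × 0.942188 = 16.9106
Short position value = −(long value) = -£16.91

-£16.91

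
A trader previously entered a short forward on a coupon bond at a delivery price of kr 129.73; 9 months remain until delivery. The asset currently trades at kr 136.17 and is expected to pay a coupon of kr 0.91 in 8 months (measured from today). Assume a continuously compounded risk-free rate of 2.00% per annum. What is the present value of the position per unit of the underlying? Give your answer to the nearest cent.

-kr 7.47

PV(remaining coupons) I = 0.91·e^(−0.0200·8/12) = 0.8979
Current forward F = (S − I)·e^(rT) = (136.17 − 0.8979)·e^(0.0200·9/12) = 135.2721 × 1.015113 = 137.3165
Value (long) = (F − K)·e^(−rT) = (137.3165 − 129.73) × 0.985112 = 7.4736
Short position value = −(long value) = -kr 7.47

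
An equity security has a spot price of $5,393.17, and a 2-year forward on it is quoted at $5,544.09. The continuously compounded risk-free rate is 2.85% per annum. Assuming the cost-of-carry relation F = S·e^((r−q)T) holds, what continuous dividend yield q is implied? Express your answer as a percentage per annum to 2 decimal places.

From F = S·e^((r−q)T): (r − q) = ln(F/S)/T
ln(5544.09/5393.17) = ln(1.027984) = 0.027600
(r − q) = 0.027600 / (2) = 0.013800
q = r − ln(F/S)/T = 0.0285 − 0.013800 = 0.014700
q = 1.47%

1.47%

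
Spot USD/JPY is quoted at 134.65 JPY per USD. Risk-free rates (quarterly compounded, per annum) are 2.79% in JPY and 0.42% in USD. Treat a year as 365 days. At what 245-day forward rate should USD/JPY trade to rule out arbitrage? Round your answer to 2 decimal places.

By covered interest parity, F = S · (1+r_JPY/4)^(4T) / (1+r_USD/4)^(4T)
= 134.65 × 1.018838 / 1.002822 = 134.65 × 1.015971
F = 136.80 JPY per USD

136.80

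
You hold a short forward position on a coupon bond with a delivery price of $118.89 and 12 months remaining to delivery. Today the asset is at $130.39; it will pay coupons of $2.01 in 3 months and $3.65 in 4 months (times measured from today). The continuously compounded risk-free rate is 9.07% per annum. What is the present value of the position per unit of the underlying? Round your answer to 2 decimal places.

-$16.30

PV(remaining coupons) I = 2.01·e^(−0.0907·3/12) + 3.65·e^(−0.0907·4/12) = 5.5062
Current forward F = (S − I)·e^(rT) = (130.39 − 5.5062)·e^(0.0907·12/12) = 124.8838 × 1.094940 = 136.7403
Value (long) = (F − K)·e^(−rT) = (136.7403 − 118.89) × 0.913292 = 16.3025
Short position value = −(long value) = -$16.30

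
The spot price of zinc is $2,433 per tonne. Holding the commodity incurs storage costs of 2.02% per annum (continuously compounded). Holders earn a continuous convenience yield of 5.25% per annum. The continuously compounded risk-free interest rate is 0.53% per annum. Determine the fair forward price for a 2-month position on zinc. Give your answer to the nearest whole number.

$2,422 per tonne

Net carry = r + u − y = 0.0053 + 0.0202 − 0.0525 = -0.0270
F = S·e^((r+u−y)T) = 2433 · e^(-0.0270 × 2/12) = 2433 · e^-0.004500
= 2433 × 0.995510 = $2,422 per tonne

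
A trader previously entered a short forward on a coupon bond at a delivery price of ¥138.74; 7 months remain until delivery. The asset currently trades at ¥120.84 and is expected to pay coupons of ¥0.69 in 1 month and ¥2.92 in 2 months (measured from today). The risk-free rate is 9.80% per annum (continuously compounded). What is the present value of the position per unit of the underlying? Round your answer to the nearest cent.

¥13.75

PV(remaining coupons) I = 0.69·e^(−0.0980·1/12) + 2.92·e^(−0.0980·2/12) = 3.5571
Current forward F = (S − I)·e^(rT) = (120.84 − 3.5571)·e^(0.0980·7/12) = 117.2829 × 1.058832 = 124.1829
Value (long) = (F − K)·e^(−rT) = (124.1829 − 138.74) × 0.944437 = -13.7483
Short position value = −(long value) = ¥13.75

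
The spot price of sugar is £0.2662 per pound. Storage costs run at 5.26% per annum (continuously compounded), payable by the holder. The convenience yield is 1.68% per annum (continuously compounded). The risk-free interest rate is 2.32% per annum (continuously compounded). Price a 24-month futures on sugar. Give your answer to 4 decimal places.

Net carry = r + u − y = 0.0232 + 0.0526 − 0.0168 = 0.0590
F = S·e^((r+u−y)T) = 0.2662 · e^(0.0590 × 24/12) = 0.2662 · e^0.118000
= 0.2662 × 1.125244 = £0.2995 per pound

£0.2995 per pound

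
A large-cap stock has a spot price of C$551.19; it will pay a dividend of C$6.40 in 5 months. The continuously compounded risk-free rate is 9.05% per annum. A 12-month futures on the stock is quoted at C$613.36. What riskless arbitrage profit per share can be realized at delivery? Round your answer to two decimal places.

C$16.71 per share

PV(dividends) I = 6.40·e^(−0.0905·5/12) = 6.1632
Fair futures F* = (S − I)·e^(rT) = (551.19 − 6.1632)·e^0.090500 = 545.0268 × 1.094722 = 596.6528
Market C$613.36 > fair 596.6528: forward overpriced → cash-and-carry (borrow at r, buy the stock and collect the dividends, short the forward).
Profit at T = |F_mkt − F*| = |613.36 − 596.6528| = C$16.71 per share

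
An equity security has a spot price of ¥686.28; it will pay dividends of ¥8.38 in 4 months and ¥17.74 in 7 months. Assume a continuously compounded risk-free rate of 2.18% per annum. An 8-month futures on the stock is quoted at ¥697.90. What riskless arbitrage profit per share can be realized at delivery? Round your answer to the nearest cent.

¥27.79 per share

PV(dividends) I = 8.38·e^(−0.0218·4/12) + 17.74·e^(−0.0218·7/12) = 25.8352
Fair futures F* = (S − I)·e^(rT) = (686.28 − 25.8352)·e^0.014533 = 660.4448 × 1.014639 = 670.1131
Market ¥697.90 > fair 670.1131: forward overpriced → cash-and-carry (borrow at r, buy the stock and collect the dividends, short the forward).
Profit at T = |F_mkt − F*| = |697.90 − 670.1131| = ¥27.79 per share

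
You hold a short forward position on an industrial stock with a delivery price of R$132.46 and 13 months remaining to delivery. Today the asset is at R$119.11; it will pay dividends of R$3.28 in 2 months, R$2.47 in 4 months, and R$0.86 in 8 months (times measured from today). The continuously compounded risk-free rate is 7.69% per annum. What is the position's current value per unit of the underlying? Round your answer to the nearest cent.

PV(remaining dividends) I = 3.28·e^(−0.0769·2/12) + 2.47·e^(−0.0769·4/12) + 0.86·e^(−0.0769·8/12) = 6.4627
Current forward F = (S − I)·e^(rT) = (119.11 − 6.4627)·e^(0.0769·13/12) = 112.6473 × 1.086877 = 122.4338
Value (long) = (F − K)·e^(−rT) = (122.4338 − 132.46) × 0.920067 = -9.2248
Short position value = −(long value) = R$9.22

R$9.22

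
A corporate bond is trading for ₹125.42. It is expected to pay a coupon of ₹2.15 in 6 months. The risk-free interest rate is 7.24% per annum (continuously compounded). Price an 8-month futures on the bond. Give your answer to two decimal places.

₹129.45

PV(coupons) I = 2.15·e^(−0.0724·6/12)
I = 2.0736
F = (S − I)·e^(rT) = (125.42 − 2.0736) · e^(0.0724·8/12)
= 123.3464 · e^0.048267 = 123.3464 × 1.049451 = ₹129.45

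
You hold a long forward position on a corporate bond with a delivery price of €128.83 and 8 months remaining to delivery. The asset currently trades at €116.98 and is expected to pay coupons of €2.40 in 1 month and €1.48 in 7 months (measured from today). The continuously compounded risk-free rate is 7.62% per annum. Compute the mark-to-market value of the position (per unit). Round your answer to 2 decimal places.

PV(remaining coupons) I = 2.40·e^(−0.0762·1/12) + 1.48·e^(−0.0762·7/12) = 3.8005
Current forward F = (S − I)·e^(rT) = (116.98 − 3.8005)·e^(0.0762·8/12) = 113.1795 × 1.052112 = 119.0775
Value (long) = (F − K)·e^(−rT) = (119.0775 − 128.83) × 0.950469 = -9.2694
Value = -€9.27

-€9.27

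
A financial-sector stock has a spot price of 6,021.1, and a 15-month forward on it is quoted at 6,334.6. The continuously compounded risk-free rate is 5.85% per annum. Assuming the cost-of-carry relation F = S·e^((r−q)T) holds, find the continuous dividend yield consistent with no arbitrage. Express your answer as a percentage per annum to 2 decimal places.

1.79%

From F = S·e^((r−q)T): (r − q) = ln(F/S)/T
ln(6334.6/6021.1) = ln(1.052067) = 0.050757
(r − q) = 0.050757 / (15/12) = 0.040606
q = r − ln(F/S)/T = 0.0585 − 0.040606 = 0.017894
q = 1.79%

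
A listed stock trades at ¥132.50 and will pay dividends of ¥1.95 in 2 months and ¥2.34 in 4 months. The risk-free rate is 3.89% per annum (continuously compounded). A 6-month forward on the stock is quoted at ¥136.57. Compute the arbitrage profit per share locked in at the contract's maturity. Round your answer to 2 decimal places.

PV(dividends) I = 1.95·e^(−0.0389·2/12) + 2.34·e^(−0.0389·4/12) = 4.2473
Fair forward F* = (S − I)·e^(rT) = (132.50 − 4.2473)·e^0.019450 = 128.2527 × 1.019640 = 130.7716
Market ¥136.57 > fair 130.7716: forward overpriced → cash-and-carry (borrow at r, buy the stock and collect the dividends, short the forward).
Profit at T = |F_mkt − F*| = |136.57 − 130.7716| = ¥5.80 per share

¥5.80 per share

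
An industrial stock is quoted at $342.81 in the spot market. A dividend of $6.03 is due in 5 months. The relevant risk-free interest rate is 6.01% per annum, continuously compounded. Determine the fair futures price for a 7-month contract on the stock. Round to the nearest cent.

PV(dividends) I = 6.03·e^(−0.0601·5/12)
I = 5.8809
F = (S − I)·e^(rT) = (342.81 − 5.8809) · e^(0.0601·7/12)
= 336.9291 · e^0.035058 = 336.9291 × 1.035680 = $348.95

$348.95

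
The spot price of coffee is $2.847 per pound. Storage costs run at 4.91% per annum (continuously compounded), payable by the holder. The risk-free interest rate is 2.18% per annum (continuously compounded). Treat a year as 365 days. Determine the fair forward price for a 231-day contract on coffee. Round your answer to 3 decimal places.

$2.978 per pound

Net carry = r + u − y = 0.0218 + 0.0491 − 0.0000 = 0.0709
F = S·e^((r+u−y)T) = 2.847 · e^(0.0709 × 231/365) = 2.847 · e^0.044871
= 2.847 × 1.045893 = $2.978 per pound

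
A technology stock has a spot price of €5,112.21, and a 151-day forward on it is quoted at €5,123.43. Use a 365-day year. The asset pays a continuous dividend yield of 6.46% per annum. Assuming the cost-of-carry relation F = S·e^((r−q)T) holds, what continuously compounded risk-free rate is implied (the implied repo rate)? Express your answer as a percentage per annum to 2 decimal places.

From F = S·e^((r−q)T): (r − q) = ln(F/S)/T
ln(5123.43/5112.21) = ln(1.002195) = 0.002193
(r − q) = 0.002193 / (151/365) = 0.005301
r = ln(F/S)/T + q = 0.005301 + 0.0646 = 0.069901
r = 6.99%

6.99%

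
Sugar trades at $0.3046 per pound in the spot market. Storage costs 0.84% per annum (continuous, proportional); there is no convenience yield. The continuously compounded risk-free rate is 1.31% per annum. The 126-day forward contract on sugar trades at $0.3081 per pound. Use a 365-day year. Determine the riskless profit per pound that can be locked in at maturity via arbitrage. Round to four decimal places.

Fair forward: F* = S·e^(carry·T), with carry = (r + u) = 0.0131 + 0.0084 = 0.0215
F* = 0.3046 · e^(0.0215 × 126/365) = 0.3046 · e^0.007422 = 0.3046 × 1.007450 = $0.3069
Market $0.3081 > fair $0.3069: forward overpriced → cash-and-carry (buy spot, short the forward).
At maturity, profit = |F_mkt − F*| = |0.3081 − 0.3069| = $0.0012 per pound

$0.0012 per pound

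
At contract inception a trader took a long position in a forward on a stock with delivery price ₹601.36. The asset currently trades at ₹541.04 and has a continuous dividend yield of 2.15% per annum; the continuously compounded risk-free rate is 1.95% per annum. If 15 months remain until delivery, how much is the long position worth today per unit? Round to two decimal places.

-₹60.19

Current fair forward for the remaining 15 months: F = S·e^((r − q)·T), (r − q) = 0.0195 − 0.0215 = -0.0020
F = 541.04 · e^(-0.0020 × 15/12) = 541.04 × 0.997503 = 539.6890
Value of long forward = (F − K)·e^(−rT) = (539.6890 − 601.36) · e^(−0.0195·15/12)
= -61.6710 × 0.975920 = -60.19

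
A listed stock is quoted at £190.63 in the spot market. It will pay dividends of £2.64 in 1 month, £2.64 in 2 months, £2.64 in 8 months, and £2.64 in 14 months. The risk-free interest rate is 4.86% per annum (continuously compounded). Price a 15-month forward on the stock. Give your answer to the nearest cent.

£191.63

PV(dividends) I = 2.64·e^(−0.0486·1/12) + 2.64·e^(−0.0486·2/12) + 2.64·e^(−0.0486·8/12) + 2.64·e^(−0.0486·14/12)
I = 2.6293 + 2.6187 + 2.5558 + 2.4945 = 10.2983
F = (S − I)·e^(rT) = (190.63 − 10.2983) · e^(0.0486·15/12)
= 180.3317 · e^0.060750 = 180.3317 × 1.062633 = £191.63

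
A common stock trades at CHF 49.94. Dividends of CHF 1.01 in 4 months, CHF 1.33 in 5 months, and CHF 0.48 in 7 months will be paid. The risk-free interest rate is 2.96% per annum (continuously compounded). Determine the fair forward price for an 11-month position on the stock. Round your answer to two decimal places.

PV(dividends) I = 1.01·e^(−0.0296·4/12) + 1.33·e^(−0.0296·5/12) + 0.48·e^(−0.0296·7/12)
I = 1.0001 + 1.3137 + 0.4718 = 2.7856
F = (S − I)·e^(rT) = (49.94 − 2.7856) · e^(0.0296·11/12)
= 47.1544 · e^0.027133 = 47.1544 × 1.027504 = CHF 48.45

CHF 48.45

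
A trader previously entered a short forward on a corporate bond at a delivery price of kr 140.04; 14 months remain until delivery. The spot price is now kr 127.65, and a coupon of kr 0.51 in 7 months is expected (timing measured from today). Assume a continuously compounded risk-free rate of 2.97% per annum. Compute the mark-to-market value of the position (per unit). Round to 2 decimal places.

PV(remaining coupons) I = 0.51·e^(−0.0297·7/12) = 0.5012
Current forward F = (S − I)·e^(rT) = (127.65 − 0.5012)·e^(0.0297·14/12) = 127.1488 × 1.035257 = 131.6317
Value (long) = (F − K)·e^(−rT) = (131.6317 − 140.04) × 0.965943 = -8.1219
Short position value = −(long value) = kr 8.12

kr 8.12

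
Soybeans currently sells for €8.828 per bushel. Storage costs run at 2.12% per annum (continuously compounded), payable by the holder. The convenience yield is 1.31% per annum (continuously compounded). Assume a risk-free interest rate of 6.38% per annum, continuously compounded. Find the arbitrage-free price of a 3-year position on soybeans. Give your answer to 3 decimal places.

€10.953 per bushel

Net carry = r + u − y = 0.0638 + 0.0212 − 0.0131 = 0.0719
F = S·e^((r+u−y)T) = 8.828 · e^(0.0719 × 3) = 8.828 · e^0.215700
= 8.828 × 1.240730 = €10.953 per bushel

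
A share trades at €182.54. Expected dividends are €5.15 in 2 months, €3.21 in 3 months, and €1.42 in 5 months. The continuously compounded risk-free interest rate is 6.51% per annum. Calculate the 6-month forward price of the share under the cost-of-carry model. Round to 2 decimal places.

€178.63

PV(dividends) I = 5.15·e^(−0.0651·2/12) + 3.21·e^(−0.0651·3/12) + 1.42·e^(−0.0651·5/12)
I = 5.0944 + 3.1582 + 1.3820 = 9.6346
F = (S − I)·e^(rT) = (182.54 − 9.6346) · e^(0.0651·6/12)
= 172.9054 · e^0.032550 = 172.9054 × 1.033086 = €178.63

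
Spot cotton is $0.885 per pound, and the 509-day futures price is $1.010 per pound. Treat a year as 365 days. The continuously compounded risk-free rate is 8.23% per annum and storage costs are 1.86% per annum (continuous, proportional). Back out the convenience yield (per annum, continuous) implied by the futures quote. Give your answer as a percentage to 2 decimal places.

0.62%

F = S·e^((r+u−y)T) ⇒ (r+u−y) = ln(F/S)/T
ln(1.010/0.885) = 0.132118; /T ⇒ 0.094741
y = r + u − ln(F/S)/T = 0.0823 + 0.0186 − 0.094741 = 0.006159
y = 0.62%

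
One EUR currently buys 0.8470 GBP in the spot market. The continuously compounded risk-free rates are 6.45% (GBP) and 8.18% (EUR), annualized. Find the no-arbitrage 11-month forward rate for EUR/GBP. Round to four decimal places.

F = S·e^((r_GBP − r_EUR)T) = 0.8470 · e^((0.0645 − 0.0818) × 11/12)
= 0.8470 · e^-0.015858 = 0.8470 × 0.984267
F = 0.8337 GBP per EUR

0.8337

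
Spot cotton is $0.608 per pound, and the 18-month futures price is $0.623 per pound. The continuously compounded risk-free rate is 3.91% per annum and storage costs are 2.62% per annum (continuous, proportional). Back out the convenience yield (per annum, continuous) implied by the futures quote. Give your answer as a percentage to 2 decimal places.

F = S·e^((r+u−y)T) ⇒ (r+u−y) = ln(F/S)/T
ln(0.623/0.608) = 0.024372; /T ⇒ 0.016248
y = r + u − ln(F/S)/T = 0.0391 + 0.0262 − 0.016248 = 0.049052
y = 4.91%

4.91%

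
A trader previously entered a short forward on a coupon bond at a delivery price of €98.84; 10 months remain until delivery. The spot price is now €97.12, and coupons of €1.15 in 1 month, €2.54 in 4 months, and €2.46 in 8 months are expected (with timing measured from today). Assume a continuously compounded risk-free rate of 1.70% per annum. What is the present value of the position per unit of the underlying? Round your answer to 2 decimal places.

PV(remaining coupons) I = 1.15·e^(−0.0170·1/12) + 2.54·e^(−0.0170·4/12) + 2.46·e^(−0.0170·8/12) = 6.1063
Current forward F = (S − I)·e^(rT) = (97.12 − 6.1063)·e^(0.0170·10/12) = 91.0137 × 1.014267 = 92.3122
Value (long) = (F − K)·e^(−rT) = (92.3122 − 98.84) × 0.985933 = -6.4360
Short position value = −(long value) = €6.44

€6.44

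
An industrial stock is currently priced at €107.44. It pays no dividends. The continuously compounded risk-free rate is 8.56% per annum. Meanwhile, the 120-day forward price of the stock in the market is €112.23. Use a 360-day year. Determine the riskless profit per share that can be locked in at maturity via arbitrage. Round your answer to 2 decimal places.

€1.68 per share

Fair forward: F* = S·e^(carry·T), with carry = r = 0.0856
F* = 107.44 · e^(0.0856 × 120/360) = 107.44 · e^0.028533 = 107.44 × 1.028944 = €110.5497
Market €112.23 > fair €110.5497: forward overpriced → cash-and-carry (buy spot, short the forward).
At maturity, profit = |F_mkt − F*| = |112.23 − 110.5497| = €1.68 per share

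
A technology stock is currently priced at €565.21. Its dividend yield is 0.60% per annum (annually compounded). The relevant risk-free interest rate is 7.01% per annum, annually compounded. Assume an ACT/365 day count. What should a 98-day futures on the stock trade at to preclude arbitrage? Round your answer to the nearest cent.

F = S · (1+r)^T / (1+q)^T
= 565.21 × 1.018357 / 1.001607 = 565.21 × 1.016723
F = €574.66

€574.66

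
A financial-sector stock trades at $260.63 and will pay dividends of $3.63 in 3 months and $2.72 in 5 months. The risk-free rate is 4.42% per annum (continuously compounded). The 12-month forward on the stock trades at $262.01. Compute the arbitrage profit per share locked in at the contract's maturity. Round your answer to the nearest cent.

PV(dividends) I = 3.63·e^(−0.0442·3/12) + 2.72·e^(−0.0442·5/12) = 6.2605
Fair forward F* = (S − I)·e^(rT) = (260.63 − 6.2605)·e^0.044200 = 254.3695 × 1.045191 = 265.8647
Market $262.01 < fair 265.8647: forward underpriced → reverse cash-and-carry (short the stock, invest proceeds at r, pay the dividends, go long the forward).
Profit at T = |F_mkt − F*| = |262.01 − 265.8647| = $3.85 per share

$3.85 per share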